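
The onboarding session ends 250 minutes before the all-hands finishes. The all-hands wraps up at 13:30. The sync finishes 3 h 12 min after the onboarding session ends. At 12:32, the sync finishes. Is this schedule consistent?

The onboarding session ends at 13:30 − 250 min = 09:20.
The sync ends at 09:20 + 192 min = 12:32.
That matches the stated 12:32, so the schedule is consistent.

Yes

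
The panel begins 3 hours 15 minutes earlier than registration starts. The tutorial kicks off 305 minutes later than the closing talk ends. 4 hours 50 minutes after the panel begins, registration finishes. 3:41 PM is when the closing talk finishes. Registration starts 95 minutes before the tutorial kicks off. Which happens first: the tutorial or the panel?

The tutorial starts at 3:41 PM + 305 min = 8:46 PM.
Registration starts at 8:46 PM − 95 min = 7:11 PM.
The panel starts at 7:11 PM − 195 min = 3:56 PM.
The tutorial starts at 8:46 PM and the panel starts at 3:56 PM, so the panel is first.

the panel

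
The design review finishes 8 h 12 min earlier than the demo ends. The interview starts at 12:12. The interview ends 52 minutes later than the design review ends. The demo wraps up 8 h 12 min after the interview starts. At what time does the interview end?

The demo ends at 12:12 + 492 min = 20:24.
The design review ends at 20:24 − 492 min = 12:12.
The interview ends at 12:12 + 52 min = 13:04.

13:04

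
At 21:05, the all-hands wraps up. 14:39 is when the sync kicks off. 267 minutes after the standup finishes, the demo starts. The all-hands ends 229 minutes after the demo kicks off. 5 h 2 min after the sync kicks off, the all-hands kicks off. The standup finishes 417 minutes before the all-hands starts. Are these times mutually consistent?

No

The all-hands starts at 14:39 + 302 min = 19:41.
The standup ends at 19:41 − 417 min = 12:44.
The demo starts at 12:44 + 267 min = 17:11.
The all-hands ends at 17:11 + 229 min = 21:00.
But the all-hands is also said to end at 21:05 — a 5-minute conflict.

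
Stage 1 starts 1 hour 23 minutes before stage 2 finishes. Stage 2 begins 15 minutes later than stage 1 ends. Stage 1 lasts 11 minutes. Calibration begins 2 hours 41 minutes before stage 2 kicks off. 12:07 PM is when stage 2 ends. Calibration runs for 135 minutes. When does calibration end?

Stage 1 starts at 12:07 PM − 83 min = 10:44 AM.
Stage 1 ends at 10:44 AM + 11 min = 10:55 AM.
Stage 2 starts at 10:55 AM + 15 min = 11:10 AM.
Calibration starts at 11:10 AM − 161 min = 8:29 AM.
Calibration ends at 8:29 AM + 135 min = 10:44 AM.

10:44 AM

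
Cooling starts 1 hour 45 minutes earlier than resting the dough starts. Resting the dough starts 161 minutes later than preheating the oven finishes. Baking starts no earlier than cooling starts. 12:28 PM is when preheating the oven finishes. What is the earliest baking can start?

Resting the dough starts at 12:28 PM + 161 min = 3:09 PM.
Cooling starts at 3:09 PM − 105 min = 1:24 PM.
Baking is bounded by cooling, so the earliest it can start is 1:24 PM.

1:24 PM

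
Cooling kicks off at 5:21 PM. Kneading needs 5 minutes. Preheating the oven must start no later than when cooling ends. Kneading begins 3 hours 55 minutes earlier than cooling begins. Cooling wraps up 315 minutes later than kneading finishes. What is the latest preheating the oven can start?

6:46 PM

Kneading starts at 5:21 PM − 235 min = 1:26 PM.
Kneading ends at 1:26 PM + 5 min = 1:31 PM.
Cooling ends at 1:31 PM + 315 min = 6:46 PM.
Preheating the oven is bounded by cooling, so the latest it can start is 6:46 PM.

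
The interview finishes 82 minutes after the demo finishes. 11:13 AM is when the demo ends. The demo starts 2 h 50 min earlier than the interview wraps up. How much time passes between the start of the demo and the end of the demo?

1 hour 28 minutes

The interview ends at 11:13 AM + 82 min = 12:35 PM.
The demo starts at 12:35 PM − 170 min = 9:45 AM.
From 9:45 AM to 11:13 AM is 1 hour 28 minutes.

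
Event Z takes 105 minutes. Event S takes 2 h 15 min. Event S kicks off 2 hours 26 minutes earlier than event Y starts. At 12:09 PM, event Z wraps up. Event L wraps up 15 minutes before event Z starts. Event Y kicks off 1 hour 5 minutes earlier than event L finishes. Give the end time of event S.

Event Z starts at 12:09 PM − 105 min = 10:24 AM.
Event L ends at 10:24 AM − 15 min = 10:09 AM.
Event Y starts at 10:09 AM − 65 min = 9:04 AM.
Event S starts at 9:04 AM − 146 min = 6:38 AM.
Event S ends at 6:38 AM + 135 min = 8:53 AM.

8:53 AM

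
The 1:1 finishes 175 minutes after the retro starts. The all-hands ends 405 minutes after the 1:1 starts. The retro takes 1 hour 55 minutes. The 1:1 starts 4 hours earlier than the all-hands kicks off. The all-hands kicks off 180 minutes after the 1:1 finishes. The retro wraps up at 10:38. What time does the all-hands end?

17:23

The retro starts at 10:38 − 115 min = 08:43.
The 1:1 ends at 08:43 + 175 min = 11:38.
The all-hands starts at 11:38 + 180 min = 14:38.
The 1:1 starts at 14:38 − 240 min = 10:38.
The all-hands ends at 10:38 + 405 min = 17:23.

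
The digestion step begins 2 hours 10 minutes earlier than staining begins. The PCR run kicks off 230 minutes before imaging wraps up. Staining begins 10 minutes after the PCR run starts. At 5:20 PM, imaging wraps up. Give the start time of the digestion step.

11:30 AM

The PCR run starts at 5:20 PM − 230 min = 1:30 PM.
Staining starts at 1:30 PM + 10 min = 1:40 PM.
The digestion step starts at 1:40 PM − 130 min = 11:30 AM.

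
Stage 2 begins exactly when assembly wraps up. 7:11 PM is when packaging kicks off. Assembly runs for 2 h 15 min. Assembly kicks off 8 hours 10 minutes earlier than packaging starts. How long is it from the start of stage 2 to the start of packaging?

Assembly starts at 7:11 PM − 490 min = 11:01 AM.
Assembly ends at 11:01 AM + 135 min = 1:16 PM.
So stage 2 starts at 1:16 PM.
From 1:16 PM to 7:11 PM is 355 minutes.

355 minutes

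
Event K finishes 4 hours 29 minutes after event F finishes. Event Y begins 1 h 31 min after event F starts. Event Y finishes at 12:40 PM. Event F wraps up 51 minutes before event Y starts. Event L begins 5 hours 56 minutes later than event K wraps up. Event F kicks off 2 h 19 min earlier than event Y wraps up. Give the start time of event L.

Event F starts at 12:40 PM − 139 min = 10:21 AM.
Event Y starts at 10:21 AM + 91 min = 11:52 AM.
Event F ends at 11:52 AM − 51 min = 11:01 AM.
Event K ends at 11:01 AM + 269 min = 3:30 PM.
Event L starts at 3:30 PM + 356 min = 9:26 PM.

9:26 PM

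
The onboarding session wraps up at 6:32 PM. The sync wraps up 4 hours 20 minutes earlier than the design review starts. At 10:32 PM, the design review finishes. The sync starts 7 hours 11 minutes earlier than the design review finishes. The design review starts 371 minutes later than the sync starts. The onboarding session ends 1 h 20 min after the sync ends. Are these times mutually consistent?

Yes

The sync starts at 10:32 PM − 431 min = 3:21 PM.
The design review starts at 3:21 PM + 371 min = 9:32 PM.
The sync ends at 9:32 PM − 260 min = 5:12 PM.
The onboarding session ends at 5:12 PM + 80 min = 6:32 PM.
That matches the stated 6:32 PM, so the schedule is consistent.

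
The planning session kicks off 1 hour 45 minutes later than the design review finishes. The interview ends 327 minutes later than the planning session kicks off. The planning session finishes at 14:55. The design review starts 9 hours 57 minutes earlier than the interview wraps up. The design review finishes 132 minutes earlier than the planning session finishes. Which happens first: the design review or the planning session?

the design review

The design review ends at 14:55 − 132 min = 12:43.
The planning session starts at 12:43 + 105 min = 14:28.
The interview ends at 14:28 + 327 min = 19:55.
The design review starts at 19:55 − 597 min = 09:58.
The design review starts at 09:58 and the planning session starts at 14:28, so the design review is first.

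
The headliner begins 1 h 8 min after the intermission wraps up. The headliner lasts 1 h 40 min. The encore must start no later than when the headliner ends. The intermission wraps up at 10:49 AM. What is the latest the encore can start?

The headliner starts at 10:49 AM + 68 min = 11:57 AM.
The headliner ends at 11:57 AM + 100 min = 1:37 PM.
The encore is bounded by the headliner, so the latest it can start is 1:37 PM.

1:37 PM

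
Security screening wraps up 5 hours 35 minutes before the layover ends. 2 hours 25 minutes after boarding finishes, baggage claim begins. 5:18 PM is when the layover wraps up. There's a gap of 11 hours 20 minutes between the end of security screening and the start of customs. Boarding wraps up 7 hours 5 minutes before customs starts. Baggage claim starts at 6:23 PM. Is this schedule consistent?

Security screening ends at 5:18 PM − 335 min = 11:43 AM.
Customs starts at 11:43 AM + 680 min = 11:03 PM.
Boarding ends at 11:03 PM − 425 min = 3:58 PM.
Baggage claim starts at 3:58 PM + 145 min = 6:23 PM.
That matches the stated 6:23 PM, so the schedule is consistent.

Yes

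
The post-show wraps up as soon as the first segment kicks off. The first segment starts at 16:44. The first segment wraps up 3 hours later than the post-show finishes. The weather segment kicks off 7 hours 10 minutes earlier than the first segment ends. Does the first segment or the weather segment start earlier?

The post-show ends at 16:44.
The first segment ends at 16:44 + 180 min = 19:44.
The weather segment starts at 19:44 − 430 min = 12:34.
The first segment starts at 16:44 and the weather segment starts at 12:34, so the weather segment is first.

the weather segment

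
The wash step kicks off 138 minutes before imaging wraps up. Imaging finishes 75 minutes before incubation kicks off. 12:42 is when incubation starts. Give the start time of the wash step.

Imaging ends at 12:42 − 75 min = 11:27.
The wash step starts at 11:27 − 138 min = 09:09.

09:09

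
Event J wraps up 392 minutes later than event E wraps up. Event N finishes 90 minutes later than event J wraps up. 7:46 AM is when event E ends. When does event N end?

3:48 PM

Event J ends at 7:46 AM + 392 min = 2:18 PM.
Event N ends at 2:18 PM + 90 min = 3:48 PM.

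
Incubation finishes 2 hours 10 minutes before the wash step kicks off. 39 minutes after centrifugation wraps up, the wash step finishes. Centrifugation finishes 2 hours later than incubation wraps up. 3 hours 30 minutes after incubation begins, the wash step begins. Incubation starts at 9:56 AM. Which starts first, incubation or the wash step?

The wash step starts at 9:56 AM + 210 min = 1:26 PM.
Incubation starts at 9:56 AM and the wash step starts at 1:26 PM, so incubation is first.

incubation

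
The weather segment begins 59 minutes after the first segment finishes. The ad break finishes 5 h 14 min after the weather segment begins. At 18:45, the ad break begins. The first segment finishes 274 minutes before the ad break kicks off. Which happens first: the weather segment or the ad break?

the weather segment

The first segment ends at 18:45 − 274 min = 14:11.
The weather segment starts at 14:11 + 59 min = 15:10.
The weather segment starts at 15:10 and the ad break starts at 18:45, so the weather segment is first.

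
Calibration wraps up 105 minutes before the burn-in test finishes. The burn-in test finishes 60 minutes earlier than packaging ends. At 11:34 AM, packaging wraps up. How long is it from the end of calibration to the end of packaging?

The burn-in test ends at 11:34 AM − 60 min = 10:34 AM.
Calibration ends at 10:34 AM − 105 min = 8:49 AM.
From 8:49 AM to 11:34 AM is 2 h 45 min.

2 h 45 min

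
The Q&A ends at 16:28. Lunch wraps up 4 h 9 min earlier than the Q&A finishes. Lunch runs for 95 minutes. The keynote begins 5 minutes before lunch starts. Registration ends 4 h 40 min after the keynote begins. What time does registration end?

15:19

Lunch ends at 16:28 − 249 min = 12:19.
Lunch starts at 12:19 − 95 min = 10:44.
The keynote starts at 10:44 − 5 min = 10:39.
Registration ends at 10:39 + 280 min = 15:19.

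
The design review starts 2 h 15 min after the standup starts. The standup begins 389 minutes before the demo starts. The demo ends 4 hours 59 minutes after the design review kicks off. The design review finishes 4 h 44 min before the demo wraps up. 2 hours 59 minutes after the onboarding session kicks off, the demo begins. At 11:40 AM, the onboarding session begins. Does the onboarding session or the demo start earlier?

the onboarding session

The demo starts at 11:40 AM + 179 min = 2:39 PM.
The onboarding session starts at 11:40 AM and the demo starts at 2:39 PM, so the onboarding session is first.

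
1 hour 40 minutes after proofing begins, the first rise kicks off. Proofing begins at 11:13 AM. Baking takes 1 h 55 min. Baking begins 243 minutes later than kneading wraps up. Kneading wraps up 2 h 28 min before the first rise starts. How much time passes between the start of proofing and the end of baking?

5 hours 10 minutes

The first rise starts at 11:13 AM + 100 min = 12:53 PM.
Kneading ends at 12:53 PM − 148 min = 10:25 AM.
Baking starts at 10:25 AM + 243 min = 2:28 PM.
Baking ends at 2:28 PM + 115 min = 4:23 PM.
From 11:13 AM to 4:23 PM is 5 hours 10 minutes.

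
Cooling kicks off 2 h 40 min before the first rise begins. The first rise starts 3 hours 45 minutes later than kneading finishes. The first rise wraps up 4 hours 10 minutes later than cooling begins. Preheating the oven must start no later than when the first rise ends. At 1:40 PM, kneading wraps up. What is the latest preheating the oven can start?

6:55 PM

The first rise starts at 1:40 PM + 225 min = 5:25 PM.
Cooling starts at 5:25 PM − 160 min = 2:45 PM.
The first rise ends at 2:45 PM + 250 min = 6:55 PM.
Preheating the oven is bounded by the first rise, so the latest it can start is 6:55 PM.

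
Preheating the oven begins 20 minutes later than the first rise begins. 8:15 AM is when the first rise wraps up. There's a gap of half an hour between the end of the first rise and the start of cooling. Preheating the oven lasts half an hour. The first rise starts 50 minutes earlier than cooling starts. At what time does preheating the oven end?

Cooling starts at 8:15 AM + 30 min = 8:45 AM.
The first rise starts at 8:45 AM − 50 min = 7:55 AM.
Preheating the oven starts at 7:55 AM + 20 min = 8:15 AM.
Preheating the oven ends at 8:15 AM + 30 min = 8:45 AM.

8:45 AM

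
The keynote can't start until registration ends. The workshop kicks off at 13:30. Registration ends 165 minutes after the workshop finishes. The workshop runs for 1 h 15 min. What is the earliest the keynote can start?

17:30

The workshop ends at 13:30 + 75 min = 14:45.
Registration ends at 14:45 + 165 min = 17:30.
The keynote is bounded by registration, so the earliest it can start is 17:30.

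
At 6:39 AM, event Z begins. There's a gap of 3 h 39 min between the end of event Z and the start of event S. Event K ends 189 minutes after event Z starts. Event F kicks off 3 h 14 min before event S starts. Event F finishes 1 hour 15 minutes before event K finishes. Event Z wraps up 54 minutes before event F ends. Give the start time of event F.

Event K ends at 6:39 AM + 189 min = 9:48 AM.
Event F ends at 9:48 AM − 75 min = 8:33 AM.
Event Z ends at 8:33 AM − 54 min = 7:39 AM.
Event S starts at 7:39 AM + 219 min = 11:18 AM.
Event F starts at 11:18 AM − 194 min = 8:04 AM.

8:04 AM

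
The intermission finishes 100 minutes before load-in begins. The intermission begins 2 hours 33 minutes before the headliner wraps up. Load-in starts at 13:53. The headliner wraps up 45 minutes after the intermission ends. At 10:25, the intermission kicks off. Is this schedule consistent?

Yes

The intermission ends at 13:53 − 100 min = 12:13.
The headliner ends at 12:13 + 45 min = 12:58.
The intermission starts at 12:58 − 153 min = 10:25.
That matches the stated 10:25, so the schedule is consistent.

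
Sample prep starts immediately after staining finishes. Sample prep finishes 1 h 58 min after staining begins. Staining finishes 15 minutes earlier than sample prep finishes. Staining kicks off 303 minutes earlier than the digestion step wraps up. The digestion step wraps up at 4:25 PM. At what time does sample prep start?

Staining starts at 4:25 PM − 303 min = 11:22 AM.
Sample prep ends at 11:22 AM + 118 min = 1:20 PM.
Staining ends at 1:20 PM − 15 min = 1:05 PM.
So sample prep starts at 1:05 PM.

1:05 PM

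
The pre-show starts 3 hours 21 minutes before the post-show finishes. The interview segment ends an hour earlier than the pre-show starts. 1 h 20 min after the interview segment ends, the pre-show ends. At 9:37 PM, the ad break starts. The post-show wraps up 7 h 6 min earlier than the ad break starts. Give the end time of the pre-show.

11:30 AM

The post-show ends at 9:37 PM − 426 min = 2:31 PM.
The pre-show starts at 2:31 PM − 201 min = 11:10 AM.
The interview segment ends at 11:10 AM − 60 min = 10:10 AM.
The pre-show ends at 10:10 AM + 80 min = 11:30 AM.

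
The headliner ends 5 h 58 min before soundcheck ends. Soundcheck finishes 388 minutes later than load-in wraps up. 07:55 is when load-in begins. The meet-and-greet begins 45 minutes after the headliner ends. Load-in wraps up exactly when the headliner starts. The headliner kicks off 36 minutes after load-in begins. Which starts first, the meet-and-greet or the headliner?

the headliner

The headliner starts at 07:55 + 36 min = 08:31.
So load-in ends at 08:31.
Soundcheck ends at 08:31 + 388 min = 14:59.
The headliner ends at 14:59 − 358 min = 09:01.
The meet-and-greet starts at 09:01 + 45 min = 09:46.
The meet-and-greet starts at 09:46 and the headliner starts at 08:31, so the headliner is first.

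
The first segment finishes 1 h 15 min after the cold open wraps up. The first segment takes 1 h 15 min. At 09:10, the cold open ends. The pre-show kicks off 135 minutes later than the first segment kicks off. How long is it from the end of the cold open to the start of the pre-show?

The first segment ends at 09:10 + 75 min = 10:25.
The first segment starts at 10:25 − 75 min = 09:10.
The pre-show starts at 09:10 + 135 min = 11:25.
From 09:10 to 11:25 is 2 hours 15 minutes.

2 hours 15 minutes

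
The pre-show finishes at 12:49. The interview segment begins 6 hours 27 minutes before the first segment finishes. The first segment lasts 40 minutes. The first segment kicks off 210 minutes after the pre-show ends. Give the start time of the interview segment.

10:32

The first segment starts at 12:49 + 210 min = 16:19.
The first segment ends at 16:19 + 40 min = 16:59.
The interview segment starts at 16:59 − 387 min = 10:32.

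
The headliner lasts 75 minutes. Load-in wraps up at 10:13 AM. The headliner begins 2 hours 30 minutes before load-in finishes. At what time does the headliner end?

8:58 AM

The headliner starts at 10:13 AM − 150 min = 7:43 AM.
The headliner ends at 7:43 AM + 75 min = 8:58 AM.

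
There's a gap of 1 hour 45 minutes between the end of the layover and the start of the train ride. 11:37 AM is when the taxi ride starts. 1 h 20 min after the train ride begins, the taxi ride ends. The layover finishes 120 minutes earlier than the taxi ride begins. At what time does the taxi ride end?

12:42 PM

The layover ends at 11:37 AM − 120 min = 9:37 AM.
The train ride starts at 9:37 AM + 105 min = 11:22 AM.
The taxi ride ends at 11:22 AM + 80 min = 12:42 PM.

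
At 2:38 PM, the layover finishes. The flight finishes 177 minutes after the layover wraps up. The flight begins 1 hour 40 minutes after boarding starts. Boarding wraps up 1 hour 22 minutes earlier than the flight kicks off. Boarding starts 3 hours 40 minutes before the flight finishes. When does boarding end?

The flight ends at 2:38 PM + 177 min = 5:35 PM.
Boarding starts at 5:35 PM − 220 min = 1:55 PM.
The flight starts at 1:55 PM + 100 min = 3:35 PM.
Boarding ends at 3:35 PM − 82 min = 2:13 PM.

2:13 PM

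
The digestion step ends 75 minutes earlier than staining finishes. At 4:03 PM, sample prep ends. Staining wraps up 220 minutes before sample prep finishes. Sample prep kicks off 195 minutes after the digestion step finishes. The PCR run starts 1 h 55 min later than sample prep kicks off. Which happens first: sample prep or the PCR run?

sample prep

Staining ends at 4:03 PM − 220 min = 12:23 PM.
The digestion step ends at 12:23 PM − 75 min = 11:08 AM.
Sample prep starts at 11:08 AM + 195 min = 2:23 PM.
The PCR run starts at 2:23 PM + 115 min = 4:18 PM.
Sample prep starts at 2:23 PM and the PCR run starts at 4:18 PM, so sample prep is first.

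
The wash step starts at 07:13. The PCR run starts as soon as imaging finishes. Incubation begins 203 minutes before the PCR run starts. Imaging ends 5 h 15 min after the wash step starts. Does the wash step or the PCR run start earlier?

Imaging ends at 07:13 + 315 min = 12:28.
So the PCR run starts at 12:28.
The wash step starts at 07:13 and the PCR run starts at 12:28, so the wash step is first.

the wash step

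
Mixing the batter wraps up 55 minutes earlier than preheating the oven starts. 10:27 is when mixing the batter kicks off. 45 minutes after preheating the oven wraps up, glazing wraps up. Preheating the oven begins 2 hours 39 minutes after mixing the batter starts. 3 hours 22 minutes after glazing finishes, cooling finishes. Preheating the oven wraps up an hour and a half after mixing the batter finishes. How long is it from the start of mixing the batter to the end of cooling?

441 minutes

Preheating the oven starts at 10:27 + 159 min = 13:06.
Mixing the batter ends at 13:06 − 55 min = 12:11.
Preheating the oven ends at 12:11 + 90 min = 13:41.
Glazing ends at 13:41 + 45 min = 14:26.
Cooling ends at 14:26 + 202 min = 17:48.
From 10:27 to 17:48 is 441 minutes.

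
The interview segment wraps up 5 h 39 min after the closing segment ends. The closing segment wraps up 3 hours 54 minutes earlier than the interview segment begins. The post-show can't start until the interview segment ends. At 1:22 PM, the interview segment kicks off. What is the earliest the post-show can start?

3:07 PM

The closing segment ends at 1:22 PM − 234 min = 9:28 AM.
The interview segment ends at 9:28 AM + 339 min = 3:07 PM.
The post-show is bounded by the interview segment, so the earliest it can start is 3:07 PM.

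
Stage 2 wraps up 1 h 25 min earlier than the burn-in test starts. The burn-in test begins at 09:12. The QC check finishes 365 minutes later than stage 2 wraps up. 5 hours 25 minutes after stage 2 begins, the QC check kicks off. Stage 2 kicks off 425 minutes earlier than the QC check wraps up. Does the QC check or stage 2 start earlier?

Stage 2 ends at 09:12 − 85 min = 07:47.
The QC check ends at 07:47 + 365 min = 13:52.
Stage 2 starts at 13:52 − 425 min = 06:47.
The QC check starts at 06:47 + 325 min = 12:12.
The QC check starts at 12:12 and stage 2 starts at 06:47, so stage 2 is first.

stage 2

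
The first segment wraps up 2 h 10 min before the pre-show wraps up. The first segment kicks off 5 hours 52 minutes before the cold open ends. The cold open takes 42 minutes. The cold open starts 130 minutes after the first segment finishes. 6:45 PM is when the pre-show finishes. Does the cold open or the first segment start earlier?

The first segment ends at 6:45 PM − 130 min = 4:35 PM.
The cold open starts at 4:35 PM + 130 min = 6:45 PM.
The cold open ends at 6:45 PM + 42 min = 7:27 PM.
The first segment starts at 7:27 PM − 352 min = 1:35 PM.
The cold open starts at 6:45 PM and the first segment starts at 1:35 PM, so the first segment is first.

the first segment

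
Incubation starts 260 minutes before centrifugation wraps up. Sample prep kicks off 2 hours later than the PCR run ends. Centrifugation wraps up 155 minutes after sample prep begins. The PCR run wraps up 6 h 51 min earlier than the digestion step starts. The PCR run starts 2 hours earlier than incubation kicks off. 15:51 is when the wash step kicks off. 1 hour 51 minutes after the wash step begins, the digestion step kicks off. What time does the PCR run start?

09:06

The digestion step starts at 15:51 + 111 min = 17:42.
The PCR run ends at 17:42 − 411 min = 10:51.
Sample prep starts at 10:51 + 120 min = 12:51.
Centrifugation ends at 12:51 + 155 min = 15:26.
Incubation starts at 15:26 − 260 min = 11:06.
The PCR run starts at 11:06 − 120 min = 09:06.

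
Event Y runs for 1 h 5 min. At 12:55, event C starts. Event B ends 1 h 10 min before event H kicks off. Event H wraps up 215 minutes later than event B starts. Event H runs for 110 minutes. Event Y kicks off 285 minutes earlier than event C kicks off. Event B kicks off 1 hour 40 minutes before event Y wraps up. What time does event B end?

Event Y starts at 12:55 − 285 min = 08:10.
Event Y ends at 08:10 + 65 min = 09:15.
Event B starts at 09:15 − 100 min = 07:35.
Event H ends at 07:35 + 215 min = 11:10.
Event H starts at 11:10 − 110 min = 09:20.
Event B ends at 09:20 − 70 min = 08:10.

08:10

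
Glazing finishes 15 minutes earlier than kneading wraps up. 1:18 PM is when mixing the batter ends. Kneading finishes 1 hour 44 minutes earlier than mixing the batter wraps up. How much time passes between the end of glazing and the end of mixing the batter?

Kneading ends at 1:18 PM − 104 min = 11:34 AM.
Glazing ends at 11:34 AM − 15 min = 11:19 AM.
From 11:19 AM to 1:18 PM is 1 hour 59 minutes.

1 hour 59 minutes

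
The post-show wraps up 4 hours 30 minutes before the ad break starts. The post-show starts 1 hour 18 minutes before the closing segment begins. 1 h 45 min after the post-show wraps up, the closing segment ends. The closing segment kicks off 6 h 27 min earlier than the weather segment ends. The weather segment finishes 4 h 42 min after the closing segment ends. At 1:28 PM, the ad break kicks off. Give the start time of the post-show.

7:40 AM

The post-show ends at 1:28 PM − 270 min = 8:58 AM.
The closing segment ends at 8:58 AM + 105 min = 10:43 AM.
The weather segment ends at 10:43 AM + 282 min = 3:25 PM.
The closing segment starts at 3:25 PM − 387 min = 8:58 AM.
The post-show starts at 8:58 AM − 78 min = 7:40 AM.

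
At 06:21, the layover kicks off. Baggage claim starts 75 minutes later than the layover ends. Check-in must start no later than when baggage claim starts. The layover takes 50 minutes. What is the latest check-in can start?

The layover ends at 06:21 + 50 min = 07:11.
Baggage claim starts at 07:11 + 75 min = 08:26.
Check-in is bounded by baggage claim, so the latest it can start is 08:26.

08:26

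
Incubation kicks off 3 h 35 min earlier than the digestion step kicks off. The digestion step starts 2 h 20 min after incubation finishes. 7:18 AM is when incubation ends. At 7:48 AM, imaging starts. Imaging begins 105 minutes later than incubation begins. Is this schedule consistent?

The digestion step starts at 7:18 AM + 140 min = 9:38 AM.
Incubation starts at 9:38 AM − 215 min = 6:03 AM.
Imaging starts at 6:03 AM + 105 min = 7:48 AM.
That matches the stated 7:48 AM, so the schedule is consistent.

Yes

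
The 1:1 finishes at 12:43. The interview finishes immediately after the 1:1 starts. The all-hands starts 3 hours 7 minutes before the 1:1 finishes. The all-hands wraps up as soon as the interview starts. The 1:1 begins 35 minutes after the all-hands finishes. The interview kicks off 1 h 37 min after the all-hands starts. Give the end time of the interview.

11:48

The all-hands starts at 12:43 − 187 min = 09:36.
The interview starts at 09:36 + 97 min = 11:13.
So the all-hands ends at 11:13.
The 1:1 starts at 11:13 + 35 min = 11:48.
So the interview ends at 11:48.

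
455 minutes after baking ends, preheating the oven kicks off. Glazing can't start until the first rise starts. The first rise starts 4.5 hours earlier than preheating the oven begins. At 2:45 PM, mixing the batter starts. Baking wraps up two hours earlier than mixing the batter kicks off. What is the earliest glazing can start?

Baking ends at 2:45 PM − 120 min = 12:45 PM.
Preheating the oven starts at 12:45 PM + 455 min = 8:20 PM.
The first rise starts at 8:20 PM − 270 min = 3:50 PM.
Glazing is bounded by the first rise, so the earliest it can start is 3:50 PM.

3:50 PM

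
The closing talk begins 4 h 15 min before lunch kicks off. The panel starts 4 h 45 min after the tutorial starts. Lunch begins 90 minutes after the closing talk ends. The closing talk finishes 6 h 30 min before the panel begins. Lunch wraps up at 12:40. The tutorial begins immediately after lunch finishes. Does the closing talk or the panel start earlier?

The tutorial starts at 12:40.
The panel starts at 12:40 + 285 min = 17:25.
The closing talk ends at 17:25 − 390 min = 10:55.
Lunch starts at 10:55 + 90 min = 12:25.
The closing talk starts at 12:25 − 255 min = 08:10.
The closing talk starts at 08:10 and the panel starts at 17:25, so the closing talk is first.

the closing talk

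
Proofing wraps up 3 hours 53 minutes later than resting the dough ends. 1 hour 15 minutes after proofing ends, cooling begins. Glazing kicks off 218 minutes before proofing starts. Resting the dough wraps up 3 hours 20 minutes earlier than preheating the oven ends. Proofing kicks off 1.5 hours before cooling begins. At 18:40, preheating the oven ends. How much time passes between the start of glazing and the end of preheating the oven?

3 h 20 min

Resting the dough ends at 18:40 − 200 min = 15:20.
Proofing ends at 15:20 + 233 min = 19:13.
Cooling starts at 19:13 + 75 min = 20:28.
Proofing starts at 20:28 − 90 min = 18:58.
Glazing starts at 18:58 − 218 min = 15:20.
From 15:20 to 18:40 is 3 h 20 min.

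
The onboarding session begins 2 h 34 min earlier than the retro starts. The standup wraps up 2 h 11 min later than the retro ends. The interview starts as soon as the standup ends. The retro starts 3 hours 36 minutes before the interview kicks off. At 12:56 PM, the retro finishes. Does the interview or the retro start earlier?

The standup ends at 12:56 PM + 131 min = 3:07 PM.
So the interview starts at 3:07 PM.
The retro starts at 3:07 PM − 216 min = 11:31 AM.
The interview starts at 3:07 PM and the retro starts at 11:31 AM, so the retro is first.

the retro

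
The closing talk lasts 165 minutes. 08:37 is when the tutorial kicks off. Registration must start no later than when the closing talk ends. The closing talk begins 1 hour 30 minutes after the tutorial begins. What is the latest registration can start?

The closing talk starts at 08:37 + 90 min = 10:07.
The closing talk ends at 10:07 + 165 min = 12:52.
Registration is bounded by the closing talk, so the latest it can start is 12:52.

12:52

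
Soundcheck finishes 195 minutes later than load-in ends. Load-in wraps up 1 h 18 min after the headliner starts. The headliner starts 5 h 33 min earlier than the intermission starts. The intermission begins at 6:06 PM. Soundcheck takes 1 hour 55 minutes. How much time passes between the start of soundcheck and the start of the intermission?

The headliner starts at 6:06 PM − 333 min = 12:33 PM.
Load-in ends at 12:33 PM + 78 min = 1:51 PM.
Soundcheck ends at 1:51 PM + 195 min = 5:06 PM.
Soundcheck starts at 5:06 PM − 115 min = 3:11 PM.
From 3:11 PM to 6:06 PM is 2 hours 55 minutes.

2 hours 55 minutes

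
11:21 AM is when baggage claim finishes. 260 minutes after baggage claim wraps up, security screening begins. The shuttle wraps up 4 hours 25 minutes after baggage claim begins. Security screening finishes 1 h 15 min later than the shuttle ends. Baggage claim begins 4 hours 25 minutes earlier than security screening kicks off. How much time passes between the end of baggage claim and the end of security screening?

5 h 35 min

Security screening starts at 11:21 AM + 260 min = 3:41 PM.
Baggage claim starts at 3:41 PM − 265 min = 11:16 AM.
The shuttle ends at 11:16 AM + 265 min = 3:41 PM.
Security screening ends at 3:41 PM + 75 min = 4:56 PM.
From 11:21 AM to 4:56 PM is 5 h 35 min.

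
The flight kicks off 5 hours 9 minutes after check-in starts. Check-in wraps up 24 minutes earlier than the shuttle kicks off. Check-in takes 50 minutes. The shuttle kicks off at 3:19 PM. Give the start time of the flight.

7:14 PM

Check-in ends at 3:19 PM − 24 min = 2:55 PM.
Check-in starts at 2:55 PM − 50 min = 2:05 PM.
The flight starts at 2:05 PM + 309 min = 7:14 PM.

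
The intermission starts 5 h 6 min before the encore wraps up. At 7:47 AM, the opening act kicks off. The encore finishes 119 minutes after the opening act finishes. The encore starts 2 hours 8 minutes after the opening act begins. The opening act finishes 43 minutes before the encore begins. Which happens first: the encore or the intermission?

The encore starts at 7:47 AM + 128 min = 9:55 AM.
The opening act ends at 9:55 AM − 43 min = 9:12 AM.
The encore ends at 9:12 AM + 119 min = 11:11 AM.
The intermission starts at 11:11 AM − 306 min = 6:05 AM.
The encore starts at 9:55 AM and the intermission starts at 6:05 AM, so the intermission is first.

the intermission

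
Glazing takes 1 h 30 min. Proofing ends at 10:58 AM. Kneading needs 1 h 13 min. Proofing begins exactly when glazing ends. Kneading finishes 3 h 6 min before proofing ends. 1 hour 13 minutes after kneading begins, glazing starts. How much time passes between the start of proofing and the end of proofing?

Kneading ends at 10:58 AM − 186 min = 7:52 AM.
Kneading starts at 7:52 AM − 73 min = 6:39 AM.
Glazing starts at 6:39 AM + 73 min = 7:52 AM.
Glazing ends at 7:52 AM + 90 min = 9:22 AM.
So proofing starts at 9:22 AM.
From 9:22 AM to 10:58 AM is 1 h 36 min.

1 h 36 min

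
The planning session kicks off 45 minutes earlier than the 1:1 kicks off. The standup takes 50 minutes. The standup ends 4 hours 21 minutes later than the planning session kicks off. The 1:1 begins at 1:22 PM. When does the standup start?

4:08 PM

The planning session starts at 1:22 PM − 45 min = 12:37 PM.
The standup ends at 12:37 PM + 261 min = 4:58 PM.
The standup starts at 4:58 PM − 50 min = 4:08 PM.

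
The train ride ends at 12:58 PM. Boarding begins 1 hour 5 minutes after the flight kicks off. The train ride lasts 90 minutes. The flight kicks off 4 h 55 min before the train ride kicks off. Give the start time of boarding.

The train ride starts at 12:58 PM − 90 min = 11:28 AM.
The flight starts at 11:28 AM − 295 min = 6:33 AM.
Boarding starts at 6:33 AM + 65 min = 7:38 AM.

7:38 AM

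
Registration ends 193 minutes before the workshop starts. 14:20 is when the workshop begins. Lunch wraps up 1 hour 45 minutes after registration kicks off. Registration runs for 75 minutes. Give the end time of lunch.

Registration ends at 14:20 − 193 min = 11:07.
Registration starts at 11:07 − 75 min = 09:52.
Lunch ends at 09:52 + 105 min = 11:37.

11:37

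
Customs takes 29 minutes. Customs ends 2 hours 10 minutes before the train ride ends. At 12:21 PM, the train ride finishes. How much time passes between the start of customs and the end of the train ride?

Customs ends at 12:21 PM − 130 min = 10:11 AM.
Customs starts at 10:11 AM − 29 min = 9:42 AM.
From 9:42 AM to 12:21 PM is 2 h 39 min.

2 h 39 min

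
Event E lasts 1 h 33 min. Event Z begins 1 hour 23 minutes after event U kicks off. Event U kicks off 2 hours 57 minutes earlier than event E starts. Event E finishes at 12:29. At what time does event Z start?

Event E starts at 12:29 − 93 min = 10:56.
Event U starts at 10:56 − 177 min = 07:59.
Event Z starts at 07:59 + 83 min = 09:22.

09:22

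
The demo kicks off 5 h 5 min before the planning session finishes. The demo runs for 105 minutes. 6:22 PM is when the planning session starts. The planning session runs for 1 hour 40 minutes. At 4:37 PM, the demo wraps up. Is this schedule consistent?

The planning session ends at 6:22 PM + 100 min = 8:02 PM.
The demo starts at 8:02 PM − 305 min = 2:57 PM.
The demo ends at 2:57 PM + 105 min = 4:42 PM.
But the demo is also said to end at 4:37 PM — a 5-minute conflict.

No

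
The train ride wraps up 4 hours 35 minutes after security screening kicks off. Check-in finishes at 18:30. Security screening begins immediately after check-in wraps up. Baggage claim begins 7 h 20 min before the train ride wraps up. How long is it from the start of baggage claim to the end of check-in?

2 hours 45 minutes

Security screening starts at 18:30.
The train ride ends at 18:30 + 275 min = 23:05.
Baggage claim starts at 23:05 − 440 min = 15:45.
From 15:45 to 18:30 is 2 hours 45 minutes.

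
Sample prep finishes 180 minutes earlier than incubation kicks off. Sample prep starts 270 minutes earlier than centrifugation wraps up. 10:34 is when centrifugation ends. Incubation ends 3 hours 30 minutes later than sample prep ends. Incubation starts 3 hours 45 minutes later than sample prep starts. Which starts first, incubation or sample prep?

sample prep

Sample prep starts at 10:34 − 270 min = 06:04.
Incubation starts at 06:04 + 225 min = 09:49.
Incubation starts at 09:49 and sample prep starts at 06:04, so sample prep is first.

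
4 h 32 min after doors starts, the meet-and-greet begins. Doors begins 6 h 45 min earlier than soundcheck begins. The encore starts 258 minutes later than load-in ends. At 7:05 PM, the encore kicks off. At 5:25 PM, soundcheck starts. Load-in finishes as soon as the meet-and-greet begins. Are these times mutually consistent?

No

Doors starts at 5:25 PM − 405 min = 10:40 AM.
The meet-and-greet starts at 10:40 AM + 272 min = 3:12 PM.
So load-in ends at 3:12 PM.
The encore starts at 3:12 PM + 258 min = 7:30 PM.
But the encore is also said to start at 7:05 PM — a 25-minute conflict.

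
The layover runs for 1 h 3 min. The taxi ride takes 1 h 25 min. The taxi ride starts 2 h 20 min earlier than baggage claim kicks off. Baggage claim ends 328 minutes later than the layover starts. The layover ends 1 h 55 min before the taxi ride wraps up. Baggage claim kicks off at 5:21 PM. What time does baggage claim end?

The taxi ride starts at 5:21 PM − 140 min = 3:01 PM.
The taxi ride ends at 3:01 PM + 85 min = 4:26 PM.
The layover ends at 4:26 PM − 115 min = 2:31 PM.
The layover starts at 2:31 PM − 63 min = 1:28 PM.
Baggage claim ends at 1:28 PM + 328 min = 6:56 PM.

6:56 PM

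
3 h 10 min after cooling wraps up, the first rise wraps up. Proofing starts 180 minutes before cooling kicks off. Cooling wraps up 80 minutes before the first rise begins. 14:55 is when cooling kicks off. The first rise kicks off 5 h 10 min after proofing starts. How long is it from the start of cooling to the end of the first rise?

Proofing starts at 14:55 − 180 min = 11:55.
The first rise starts at 11:55 + 310 min = 17:05.
Cooling ends at 17:05 − 80 min = 15:45.
The first rise ends at 15:45 + 190 min = 18:55.
From 14:55 to 18:55 is 4 hours.

4 hours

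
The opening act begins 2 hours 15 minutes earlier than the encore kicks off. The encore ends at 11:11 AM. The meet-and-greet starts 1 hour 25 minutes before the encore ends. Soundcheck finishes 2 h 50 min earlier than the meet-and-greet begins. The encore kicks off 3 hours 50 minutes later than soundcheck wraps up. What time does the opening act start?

The meet-and-greet starts at 11:11 AM − 85 min = 9:46 AM.
Soundcheck ends at 9:46 AM − 170 min = 6:56 AM.
The encore starts at 6:56 AM + 230 min = 10:46 AM.
The opening act starts at 10:46 AM − 135 min = 8:31 AM.

8:31 AM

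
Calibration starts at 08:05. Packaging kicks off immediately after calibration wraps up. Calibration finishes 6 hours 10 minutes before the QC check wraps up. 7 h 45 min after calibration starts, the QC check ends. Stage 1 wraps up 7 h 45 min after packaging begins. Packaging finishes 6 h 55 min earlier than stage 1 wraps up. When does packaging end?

The QC check ends at 08:05 + 465 min = 15:50.
Calibration ends at 15:50 − 370 min = 09:40.
So packaging starts at 09:40.
Stage 1 ends at 09:40 + 465 min = 17:25.
Packaging ends at 17:25 − 415 min = 10:30.

10:30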